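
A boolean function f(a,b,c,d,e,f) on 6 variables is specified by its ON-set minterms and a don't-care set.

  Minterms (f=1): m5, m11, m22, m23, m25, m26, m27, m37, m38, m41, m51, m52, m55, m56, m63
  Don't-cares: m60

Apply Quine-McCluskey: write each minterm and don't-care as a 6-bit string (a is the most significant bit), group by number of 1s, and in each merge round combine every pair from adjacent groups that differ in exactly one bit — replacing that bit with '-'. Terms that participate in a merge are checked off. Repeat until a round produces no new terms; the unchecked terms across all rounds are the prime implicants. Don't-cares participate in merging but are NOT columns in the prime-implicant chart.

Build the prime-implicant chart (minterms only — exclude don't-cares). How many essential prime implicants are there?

11

[col 0] 000101*, 001011*, 010110*, 010111*, 011001*, 011010*, 011011*, 100101*, 100110, 101001, 110011*, 110100*, 110111*, 111000*, 111100*, 111111*
[col 1] -00101, -10111, 0-1011, 01011-, 0110-1, 01101-, 11-100, 11-111, 110-11, 111-00
Prime implicants: -00101, -10111, 0-1011, 01011-, 0110-1, 01101-, 100110, 101001, 11-100, 11-111, 110-11, 111-00
PI chart (minterm → PIs covering it):
  5 | -00101  (sole → essential)
  11 | 0-1011  (sole → essential)
  22 | 01011-  (sole → essential)
  23 | -10111,01011-
  25 | 0110-1  (sole → essential)
  26 | 01101-  (sole → essential)
  27 | 0-1011,0110-1,01101-
  37 | -00101  (sole → essential)
  38 | 100110  (sole → essential)
  41 | 101001  (sole → essential)
  51 | 110-11  (sole → essential)
  52 | 11-100  (sole → essential)
  55 | -10111,11-111,110-11
  56 | 111-00  (sole → essential)
  63 | 11-111  (sole → essential)
Essential prime implicants: -00101, 0-1011, 01011-, 0110-1, 01101-, 100110, 101001, 11-100, 11-111, 110-11, 111-00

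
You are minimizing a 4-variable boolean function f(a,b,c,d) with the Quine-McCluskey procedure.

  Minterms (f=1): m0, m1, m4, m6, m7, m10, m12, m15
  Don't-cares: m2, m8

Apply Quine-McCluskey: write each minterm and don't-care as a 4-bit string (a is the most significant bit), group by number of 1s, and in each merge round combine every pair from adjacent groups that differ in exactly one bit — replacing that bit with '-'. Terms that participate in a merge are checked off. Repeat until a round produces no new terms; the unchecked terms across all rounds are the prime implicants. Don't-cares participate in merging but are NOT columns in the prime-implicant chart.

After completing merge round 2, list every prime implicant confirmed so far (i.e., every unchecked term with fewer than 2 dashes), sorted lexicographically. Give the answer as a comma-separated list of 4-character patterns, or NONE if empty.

-111, 000-, 011-

[col 0] 0000*, 0001*, 0010*, 0100*, 0110*, 0111*, 1000*, 1010*, 1100*, 1111*
[col 1] -000*, -010*, -100*, -111, 0-00*, 0-10*, 00-0*, 000-, 01-0*, 011-, 1-00*, 10-0*
[col 2] --00, -0-0, 0--0
Prime implicants: --00, -0-0, -111, 0--0, 000-, 011-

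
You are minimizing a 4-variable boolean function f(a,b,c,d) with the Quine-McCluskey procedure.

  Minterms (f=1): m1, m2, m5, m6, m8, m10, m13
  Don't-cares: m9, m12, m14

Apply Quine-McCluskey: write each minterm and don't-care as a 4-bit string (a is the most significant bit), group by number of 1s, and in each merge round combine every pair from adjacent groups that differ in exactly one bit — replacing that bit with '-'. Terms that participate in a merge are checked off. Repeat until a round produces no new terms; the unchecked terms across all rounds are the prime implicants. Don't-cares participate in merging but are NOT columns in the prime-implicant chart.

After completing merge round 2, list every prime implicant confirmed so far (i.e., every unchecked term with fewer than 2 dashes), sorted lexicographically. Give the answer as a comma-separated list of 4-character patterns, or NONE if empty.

Round 0: 0001✓ 0010✓ 0101✓ 0110✓ 1000✓ 1001✓ 1010✓ 1100✓ 1101✓ 1110✓
Round 1: -001✓ -010✓ -101✓ -110✓ 0-01✓ 0-10✓ 1-00✓ 1-01✓ 1-10✓ 10-0✓ 100-✓ 11-0✓ 110-✓
Round 2: --01 --10 1--0 1-0-
PIs = {--01, --10, 1--0, 1-0-}

NONE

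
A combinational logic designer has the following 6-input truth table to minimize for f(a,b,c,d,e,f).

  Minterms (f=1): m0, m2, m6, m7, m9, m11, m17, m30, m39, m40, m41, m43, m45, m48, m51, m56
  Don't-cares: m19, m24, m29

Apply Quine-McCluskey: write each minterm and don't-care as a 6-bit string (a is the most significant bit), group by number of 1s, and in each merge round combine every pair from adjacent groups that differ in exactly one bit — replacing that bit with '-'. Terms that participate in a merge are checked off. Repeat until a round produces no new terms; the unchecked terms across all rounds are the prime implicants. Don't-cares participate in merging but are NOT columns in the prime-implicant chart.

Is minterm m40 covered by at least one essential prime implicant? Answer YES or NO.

NO

size-2^0 implicants → 000000(✓)  000010(✓)  000110(✓)  000111(✓)  001001(✓)  001011(✓)  010001(✓)  010011(✓)  011000(✓)  011101  011110  100111(✓)  101000(✓)  101001(✓)  101011(✓)  101101(✓)  110000(✓)  110011(✓)  111000(✓)
size-2^1 implicants → -00111  -01001(✓)  -01011(✓)  -10011  -11000  000-10  0000-0  00011-  0010-1(✓)  0100-1  1-1000  101-01  1010-1(✓)  10100-  11-000
size-2^2 implicants → -010-1
Unchecked terms (primes): -00111, -010-1, -10011, -11000, 000-10, 0000-0, 00011-, 0100-1, 011101, 011110, 1-1000, 101-01, 10100-, 11-000
Minterm coverage:
  m0 ⊆ 0000-0 [E]
  m2 ⊆ 000-10,0000-0
  m6 ⊆ 000-10,00011-
  m7 ⊆ -00111,00011-
  m9 ⊆ -010-1 [E]
  m11 ⊆ -010-1 [E]
  m17 ⊆ 0100-1 [E]
  m30 ⊆ 011110 [E]
  m39 ⊆ -00111 [E]
  m40 ⊆ 1-1000,10100-
  m41 ⊆ -010-1,101-01,10100-
  m43 ⊆ -010-1 [E]
  m45 ⊆ 101-01 [E]
  m48 ⊆ 11-000 [E]
  m51 ⊆ -10011 [E]
  m56 ⊆ -11000,1-1000,11-000
E = {-00111, -010-1, -10011, 0000-0, 0100-1, 011110, 101-01, 11-000}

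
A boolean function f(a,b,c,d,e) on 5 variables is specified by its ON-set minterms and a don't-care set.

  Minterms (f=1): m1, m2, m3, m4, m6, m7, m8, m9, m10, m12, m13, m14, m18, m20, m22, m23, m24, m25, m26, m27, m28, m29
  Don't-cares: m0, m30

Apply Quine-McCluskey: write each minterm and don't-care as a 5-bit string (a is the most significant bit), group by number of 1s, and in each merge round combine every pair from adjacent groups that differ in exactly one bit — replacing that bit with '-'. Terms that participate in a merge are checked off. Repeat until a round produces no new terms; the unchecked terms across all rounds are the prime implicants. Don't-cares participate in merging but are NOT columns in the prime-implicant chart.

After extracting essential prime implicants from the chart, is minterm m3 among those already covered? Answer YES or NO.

NO

Round 0: 00000✓ 00001✓ 00010✓ 00011✓ 00100✓ 00110✓ 00111✓ 01000✓ 01001✓ 01010✓ 01100✓ 01101✓ 01110✓ 10010✓ 10100✓ 10110✓ 10111✓ 11000✓ 11001✓ 11010✓ 11011✓ 11100✓ 11101✓ 11110✓
Round 1: -0010✓ -0100✓ -0110✓ -0111✓ -1000✓ -1001✓ -1010✓ -1100✓ -1101✓ -1110✓ 0-000✓ 0-001✓ 0-010✓ 0-100✓ 0-110✓ 00-00✓ 00-10✓ 00-11✓ 000-0✓ 000-1✓ 0000-✓ 0001-✓ 001-0✓ 0011-✓ 01-00✓ 01-01✓ 01-10✓ 010-0✓ 0100-✓ 011-0✓ 0110-✓ 1-010✓ 1-100✓ 1-110✓ 10-10✓ 101-0✓ 1011-✓ 11-00✓ 11-01✓ 11-10✓ 110-0✓ 110-1✓ 1100-✓ 1101-✓ 111-0✓ 1110-✓
Round 2: --010✓ --100✓ --110✓ -0-10✓ -01-0✓ -011- -1-00✓ -1-01✓ -1-10✓ -10-0✓ -100-✓ -11-0✓ -110-✓ 0--00✓ 0--10✓ 0-0-0✓ 0-00- 0-1-0✓ 00--0✓ 00-1- 000-- 01--0✓ 01-0-✓ 1--10✓ 1-1-0✓ 11--0✓ 11-0-✓ 110--
Round 3: ---10 --1-0 -1--0 -1-0- 0---0
PIs = {---10, --1-0, -011-, -1--0, -1-0-, 0---0, 0-00-, 00-1-, 000--, 110--}
Coverage chart:
  m1: 0-00-,000--
  m2: ---10,0---0,00-1-,000--
  m3: 00-1-,000--
  m4: --1-0,0---0
  m6: ---10,--1-0,-011-,0---0,00-1-
  m7: -011-,00-1-
  m8: -1--0,-1-0-,0---0,0-00-
  m9: -1-0-,0-00-
  m10: ---10,-1--0,0---0
  m12: --1-0,-1--0,-1-0-,0---0
  m13: -1-0- ←essential
  m14: ---10,--1-0,-1--0,0---0
  m18: ---10 ←essential
  m20: --1-0 ←essential
  m22: ---10,--1-0,-011-
  m23: -011- ←essential
  m24: -1--0,-1-0-,110--
  m25: -1-0-,110--
  m26: ---10,-1--0,110--
  m27: 110-- ←essential
  m28: --1-0,-1--0,-1-0-
  m29: -1-0- ←essential
Essential: ---10, --1-0, -011-, -1-0-, 110--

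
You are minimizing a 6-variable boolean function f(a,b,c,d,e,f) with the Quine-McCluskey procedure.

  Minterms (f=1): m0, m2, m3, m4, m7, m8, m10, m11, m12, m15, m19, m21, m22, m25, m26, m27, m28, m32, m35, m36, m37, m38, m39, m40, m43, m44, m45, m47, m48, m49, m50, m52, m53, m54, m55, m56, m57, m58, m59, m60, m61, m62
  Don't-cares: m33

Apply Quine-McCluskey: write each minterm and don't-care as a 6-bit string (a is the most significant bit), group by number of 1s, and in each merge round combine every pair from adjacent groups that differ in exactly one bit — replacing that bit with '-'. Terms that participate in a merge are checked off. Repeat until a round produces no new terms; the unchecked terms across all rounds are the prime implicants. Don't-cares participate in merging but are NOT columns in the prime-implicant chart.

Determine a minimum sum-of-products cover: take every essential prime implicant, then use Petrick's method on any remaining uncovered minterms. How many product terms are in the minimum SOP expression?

size-2^0 implicants → 000000(✓)  000010(✓)  000011(✓)  000100(✓)  000111(✓)  001000(✓)  001010(✓)  001011(✓)  001100(✓)  001111(✓)  010011(✓)  010101(✓)  010110(✓)  011001(✓)  011010(✓)  011011(✓)  011100(✓)  100000(✓)  100001(✓)  100011(✓)  100100(✓)  100101(✓)  100110(✓)  100111(✓)  101000(✓)  101011(✓)  101100(✓)  101101(✓)  101111(✓)  110000(✓)  110001(✓)  110010(✓)  110100(✓)  110101(✓)  110110(✓)  110111(✓)  111000(✓)  111001(✓)  111010(✓)  111011(✓)  111100(✓)  111101(✓)  111110(✓)
size-2^1 implicants → -00000(✓)  -00011(✓)  -00100(✓)  -00111(✓)  -01000(✓)  -01011(✓)  -01100(✓)  -01111(✓)  -10101  -10110  -11001(✓)  -11010(✓)  -11011(✓)  -11100(✓)  0-0011(✓)  0-1010(✓)  0-1011(✓)  0-1100(✓)  00-000(✓)  00-010(✓)  00-011(✓)  00-100(✓)  00-111(✓)  000-00(✓)  000-11(✓)  0000-0(✓)  00001-(✓)  001-00(✓)  001-11(✓)  0010-0(✓)  00101-(✓)  01-011(✓)  0110-1(✓)  01101-(✓)  1-0000(✓)  1-0001(✓)  1-0100(✓)  1-0101(✓)  1-0110(✓)  1-0111(✓)  1-1000(✓)  1-1011(✓)  1-1100(✓)  1-1101(✓)  10-000(✓)  10-011(✓)  10-100(✓)  10-101(✓)  10-111(✓)  100-00(✓)  100-01(✓)  100-11(✓)  1000-1(✓)  10000-(✓)  1001-0(✓)  1001-1(✓)  10010-(✓)  10011-(✓)  101-00(✓)  101-11(✓)  1011-1(✓)  10110-(✓)  11-000(✓)  11-001(✓)  11-010(✓)  11-100(✓)  11-101(✓)  11-110(✓)  110-00(✓)  110-01(✓)  110-10(✓)  1100-0(✓)  11000-(✓)  1101-0(✓)  1101-1(✓)  11010-(✓)  11011-(✓)  111-00(✓)  111-01(✓)  111-10(✓)  1110-0(✓)  1110-1(✓)  11100-(✓)  11101-(✓)  1111-0(✓)  11110-(✓)
size-2^2 implicants → --1011  --1100  -0-000(✓)  -0-011(✓)  -0-100(✓)  -0-111(✓)  -00-00(✓)  -00-11(✓)  -01-00(✓)  -01-11(✓)  -110-1  -1101-  0--011  0-101-  00--00(✓)  00--11(✓)  00-0-0  00-01-  1--000(✓)  1--100(✓)  1--101(✓)  1-0-00(✓)  1-0-01(✓)  1-000-(✓)  1-01-0(✓)  1-01-1(✓)  1-010-(✓)  1-011-(✓)  1-1-00(✓)  1-110-(✓)  10--00(✓)  10--11(✓)  10-1-1  10-10-(✓)  100--1  100-0-(✓)  1001--(✓)  11--00(✓)  11--01(✓)  11--10(✓)  11-0-0(✓)  11-00-(✓)  11-1-0(✓)  11-10-(✓)  110--0(✓)  110-0-(✓)  1101--(✓)  111--0(✓)  111-0-(✓)  1110--
size-2^3 implicants → -0--00  -0--11  1---00  1--10-  1-0-0-  1-01--  11---0  11--0-
Unchecked terms (primes): --1011, --1100, -0--00, -0--11, -10101, -10110, -110-1, -1101-, 0--011, 0-101-, 00-0-0, 00-01-, 1---00, 1--10-, 1-0-0-, 1-01--, 10-1-1, 100--1, 11---0, 11--0-, 1110--
Minterm coverage:
  m0 ⊆ -0--00,00-0-0
  m2 ⊆ 00-0-0,00-01-
  m3 ⊆ -0--11,0--011,00-01-
  m4 ⊆ -0--00 [E]
  m7 ⊆ -0--11 [E]
  m8 ⊆ -0--00,00-0-0
  m10 ⊆ 0-101-,00-0-0,00-01-
  m11 ⊆ --1011,-0--11,0--011,0-101-,00-01-
  m12 ⊆ --1100,-0--00
  m15 ⊆ -0--11 [E]
  m19 ⊆ 0--011 [E]
  m21 ⊆ -10101 [E]
  m22 ⊆ -10110 [E]
  m25 ⊆ -110-1 [E]
  m26 ⊆ -1101-,0-101-
  m27 ⊆ --1011,-110-1,-1101-,0--011,0-101-
  m28 ⊆ --1100 [E]
  m32 ⊆ -0--00,1---00,1-0-0-
  m35 ⊆ -0--11,100--1
  m36 ⊆ -0--00,1---00,1--10-,1-0-0-,1-01--
  m37 ⊆ 1--10-,1-0-0-,1-01--,10-1-1,100--1
  m38 ⊆ 1-01-- [E]
  m39 ⊆ -0--11,1-01--,10-1-1,100--1
  m40 ⊆ -0--00,1---00
  m43 ⊆ --1011,-0--11
  m44 ⊆ --1100,-0--00,1---00,1--10-
  m45 ⊆ 1--10-,10-1-1
  m47 ⊆ -0--11,10-1-1
  m48 ⊆ 1---00,1-0-0-,11---0,11--0-
  m49 ⊆ 1-0-0-,11--0-
  m50 ⊆ 11---0 [E]
  m52 ⊆ 1---00,1--10-,1-0-0-,1-01--,11---0,11--0-
  m53 ⊆ -10101,1--10-,1-0-0-,1-01--,11--0-
  m54 ⊆ -10110,1-01--,11---0
  m55 ⊆ 1-01-- [E]
  m56 ⊆ 1---00,11---0,11--0-,1110--
  m57 ⊆ -110-1,11--0-,1110--
  m58 ⊆ -1101-,11---0,1110--
  m59 ⊆ --1011,-110-1,-1101-,1110--
  m60 ⊆ --1100,1---00,1--10-,11---0,11--0-
  m61 ⊆ 1--10-,11--0-
  m62 ⊆ 11---0 [E]
E = {--1100, -0--00, -0--11, -10101, -10110, -110-1, 0--011, 1-01--, 11---0}
Petrick residual → -1101-, 00-0-0, 1--10-, 1-0-0-
Cover = cde'f' + b'e'f' + b'ef + bc'de'f + bc'def' + bcd'f + bcd'e + a'd'ef + a'b'd'f' + ade' + ac'e' + ac'd + abf'  |cover|=13

13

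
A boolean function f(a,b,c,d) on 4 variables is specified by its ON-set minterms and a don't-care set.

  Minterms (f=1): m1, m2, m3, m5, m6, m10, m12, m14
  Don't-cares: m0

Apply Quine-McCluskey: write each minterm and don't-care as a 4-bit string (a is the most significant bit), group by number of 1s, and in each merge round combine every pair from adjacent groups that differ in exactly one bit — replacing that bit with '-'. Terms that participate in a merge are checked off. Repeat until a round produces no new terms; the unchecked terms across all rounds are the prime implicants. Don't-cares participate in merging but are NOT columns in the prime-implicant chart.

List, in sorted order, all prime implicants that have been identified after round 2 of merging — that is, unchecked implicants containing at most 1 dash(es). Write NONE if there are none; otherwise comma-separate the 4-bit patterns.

0-01, 11-0

size-2^0 implicants → 0000(✓)  0001(✓)  0010(✓)  0011(✓)  0101(✓)  0110(✓)  1010(✓)  1100(✓)  1110(✓)
size-2^1 implicants → -010(✓)  -110(✓)  0-01  0-10(✓)  00-0(✓)  00-1(✓)  000-(✓)  001-(✓)  1-10(✓)  11-0
size-2^2 implicants → --10  00--
Unchecked terms (primes): --10, 0-01, 00--, 11-0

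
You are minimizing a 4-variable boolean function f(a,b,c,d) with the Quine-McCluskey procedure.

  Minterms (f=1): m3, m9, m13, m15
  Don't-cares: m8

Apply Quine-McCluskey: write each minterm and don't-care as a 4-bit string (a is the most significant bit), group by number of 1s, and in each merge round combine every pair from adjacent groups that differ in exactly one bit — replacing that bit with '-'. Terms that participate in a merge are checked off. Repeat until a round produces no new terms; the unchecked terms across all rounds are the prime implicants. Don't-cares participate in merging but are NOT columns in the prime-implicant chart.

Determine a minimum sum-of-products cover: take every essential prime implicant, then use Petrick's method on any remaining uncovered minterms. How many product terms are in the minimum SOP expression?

3

[col 0] 0011, 1000*, 1001*, 1101*, 1111*
[col 1] 1-01, 100-, 11-1
Prime implicants: 0011, 1-01, 100-, 11-1
PI chart (minterm → PIs covering it):
  3 | 0011  (sole → essential)
  9 | 1-01,100-
  13 | 1-01,11-1
  15 | 11-1  (sole → essential)
Essential prime implicants: 0011, 11-1
Petrick residual → 1-01
Minimum SOP uses 3 PIs: a'b'cd + ac'd + abd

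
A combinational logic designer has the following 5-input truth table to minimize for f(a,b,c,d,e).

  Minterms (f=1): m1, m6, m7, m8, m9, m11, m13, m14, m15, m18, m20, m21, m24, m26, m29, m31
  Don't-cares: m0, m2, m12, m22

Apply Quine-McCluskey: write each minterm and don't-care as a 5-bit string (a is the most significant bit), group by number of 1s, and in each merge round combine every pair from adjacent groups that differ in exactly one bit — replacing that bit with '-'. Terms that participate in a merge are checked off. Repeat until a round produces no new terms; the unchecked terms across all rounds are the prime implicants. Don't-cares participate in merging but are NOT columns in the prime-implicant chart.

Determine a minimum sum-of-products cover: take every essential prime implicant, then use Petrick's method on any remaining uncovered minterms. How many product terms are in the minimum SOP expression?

[col 0] 00000*, 00001*, 00010*, 00110*, 00111*, 01000*, 01001*, 01011*, 01100*, 01101*, 01110*, 01111*, 10010*, 10100*, 10101*, 10110*, 11000*, 11010*, 11101*, 11111*
[col 1] -0010*, -0110*, -1000, -1101*, -1111*, 0-000*, 0-001*, 0-110*, 0-111*, 00-10*, 000-0, 0000-*, 0011-*, 01-00*, 01-01*, 01-11*, 010-1*, 0100-*, 011-0*, 011-1*, 0110-*, 0111-*, 1-010, 1-101, 10-10*, 101-0, 1010-, 110-0, 111-1*
[col 2] -0-10, -11-1, 0-00-, 0-11-, 01--1, 01-0-, 011--
Prime implicants: -0-10, -1000, -11-1, 0-00-, 0-11-, 000-0, 01--1, 01-0-, 011--, 1-010, 1-101, 101-0, 1010-, 110-0
PI chart (minterm → PIs covering it):
  1 | 0-00-  (sole → essential)
  6 | -0-10,0-11-
  7 | 0-11-  (sole → essential)
  8 | -1000,0-00-,01-0-
  9 | 0-00-,01--1,01-0-
  11 | 01--1  (sole → essential)
  13 | -11-1,01--1,01-0-,011--
  14 | 0-11-,011--
  15 | -11-1,0-11-,01--1,011--
  18 | -0-10,1-010
  20 | 101-0,1010-
  21 | 1-101,1010-
  24 | -1000,110-0
  26 | 1-010,110-0
  29 | -11-1,1-101
  31 | -11-1  (sole → essential)
Essential prime implicants: -11-1, 0-00-, 0-11-, 01--1
Petrick residual → -0-10, 1010-, 110-0
Minimum SOP uses 7 PIs: b'de' + bce + a'c'd' + a'cd + a'be + ab'cd' + abc'e'

7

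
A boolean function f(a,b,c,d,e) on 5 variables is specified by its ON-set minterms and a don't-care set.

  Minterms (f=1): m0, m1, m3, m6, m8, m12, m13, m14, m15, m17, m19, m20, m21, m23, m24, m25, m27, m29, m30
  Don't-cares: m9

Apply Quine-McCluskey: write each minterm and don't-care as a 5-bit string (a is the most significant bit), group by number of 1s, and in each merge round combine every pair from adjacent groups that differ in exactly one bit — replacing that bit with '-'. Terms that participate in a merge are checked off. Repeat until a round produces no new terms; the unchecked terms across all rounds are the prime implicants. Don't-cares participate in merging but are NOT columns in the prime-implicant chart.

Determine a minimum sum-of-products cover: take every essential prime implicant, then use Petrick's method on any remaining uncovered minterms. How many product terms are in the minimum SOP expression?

10

Round 0: 00000✓ 00001✓ 00011✓ 00110✓ 01000✓ 01001✓ 01100✓ 01101✓ 01110✓ 01111✓ 10001✓ 10011✓ 10100✓ 10101✓ 10111✓ 11000✓ 11001✓ 11011✓ 11101✓ 11110✓
Round 1: -0001✓ -0011✓ -1000✓ -1001✓ -1101✓ -1110 0-000✓ 0-001✓ 0-110 000-1✓ 0000-✓ 01-00✓ 01-01✓ 0100-✓ 011-0✓ 011-1✓ 0110-✓ 0111-✓ 1-001✓ 1-011✓ 1-101✓ 10-01✓ 10-11✓ 100-1✓ 101-1✓ 1010- 11-01✓ 110-1✓ 1100-✓
Round 2: --001 -00-1 -1-01 -100- 0-00- 01-0- 011-- 1--01 1-0-1 10--1
PIs = {--001, -00-1, -1-01, -100-, -1110, 0-00-, 0-110, 01-0-, 011--, 1--01, 1-0-1, 10--1, 1010-}
Coverage chart:
  m0: 0-00- ←essential
  m1: --001,-00-1,0-00-
  m3: -00-1 ←essential
  m6: 0-110 ←essential
  m8: -100-,0-00-,01-0-
  m12: 01-0-,011--
  m13: -1-01,01-0-,011--
  m14: -1110,0-110,011--
  m15: 011-- ←essential
  m17: --001,-00-1,1--01,1-0-1,10--1
  m19: -00-1,1-0-1,10--1
  m20: 1010- ←essential
  m21: 1--01,10--1,1010-
  m23: 10--1 ←essential
  m24: -100- ←essential
  m25: --001,-1-01,-100-,1--01,1-0-1
  m27: 1-0-1 ←essential
  m29: -1-01,1--01
  m30: -1110 ←essential
Essential: -00-1, -100-, -1110, 0-00-, 0-110, 011--, 1-0-1, 10--1, 1010-
Petrick residual → -1-01
Min cover (10 terms): b'c'e + bd'e + bc'd' + bcde' + a'c'd' + a'cde' + a'bc + ac'e + ab'e + ab'cd'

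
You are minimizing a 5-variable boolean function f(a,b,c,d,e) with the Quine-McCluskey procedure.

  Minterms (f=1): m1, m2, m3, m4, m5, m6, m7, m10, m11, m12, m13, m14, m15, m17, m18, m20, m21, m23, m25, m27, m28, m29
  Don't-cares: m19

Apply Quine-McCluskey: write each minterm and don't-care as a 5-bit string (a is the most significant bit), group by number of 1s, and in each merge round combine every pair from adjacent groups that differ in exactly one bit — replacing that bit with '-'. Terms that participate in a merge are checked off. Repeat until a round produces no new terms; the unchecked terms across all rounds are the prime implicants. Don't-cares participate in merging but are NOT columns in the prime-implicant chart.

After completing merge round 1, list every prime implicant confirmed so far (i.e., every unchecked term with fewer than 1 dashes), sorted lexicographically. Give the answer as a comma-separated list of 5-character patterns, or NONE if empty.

NONE

size-2^0 implicants → 00001(✓)  00010(✓)  00011(✓)  00100(✓)  00101(✓)  00110(✓)  00111(✓)  01010(✓)  01011(✓)  01100(✓)  01101(✓)  01110(✓)  01111(✓)  10001(✓)  10010(✓)  10011(✓)  10100(✓)  10101(✓)  10111(✓)  11001(✓)  11011(✓)  11100(✓)  11101(✓)
size-2^1 implicants → -0001(✓)  -0010(✓)  -0011(✓)  -0100(✓)  -0101(✓)  -0111(✓)  -1011(✓)  -1100(✓)  -1101(✓)  0-010(✓)  0-011(✓)  0-100(✓)  0-101(✓)  0-110(✓)  0-111(✓)  00-01(✓)  00-10(✓)  00-11(✓)  000-1(✓)  0001-(✓)  001-0(✓)  001-1(✓)  0010-(✓)  0011-(✓)  01-10(✓)  01-11(✓)  0101-(✓)  011-0(✓)  011-1(✓)  0110-(✓)  0111-(✓)  1-001(✓)  1-011(✓)  1-100(✓)  1-101(✓)  10-01(✓)  10-11(✓)  100-1(✓)  1001-(✓)  101-1(✓)  1010-(✓)  11-01(✓)  110-1(✓)  1110-(✓)
size-2^2 implicants → --011  --100(✓)  --101(✓)  -0-01(✓)  -0-11(✓)  -00-1(✓)  -001-  -01-1(✓)  -010-(✓)  -110-(✓)  0--10(✓)  0--11(✓)  0-01-(✓)  0-1-0(✓)  0-1-1(✓)  0-10-(✓)  0-11-(✓)  00--1(✓)  00-1-(✓)  001--(✓)  01-1-(✓)  011--(✓)  1--01  1-0-1  1-10-(✓)  10--1(✓)
size-2^3 implicants → --10-  -0--1  0--1-  0-1--
Unchecked terms (primes): --011, --10-, -0--1, -001-, 0--1-, 0-1--, 1--01, 1-0-1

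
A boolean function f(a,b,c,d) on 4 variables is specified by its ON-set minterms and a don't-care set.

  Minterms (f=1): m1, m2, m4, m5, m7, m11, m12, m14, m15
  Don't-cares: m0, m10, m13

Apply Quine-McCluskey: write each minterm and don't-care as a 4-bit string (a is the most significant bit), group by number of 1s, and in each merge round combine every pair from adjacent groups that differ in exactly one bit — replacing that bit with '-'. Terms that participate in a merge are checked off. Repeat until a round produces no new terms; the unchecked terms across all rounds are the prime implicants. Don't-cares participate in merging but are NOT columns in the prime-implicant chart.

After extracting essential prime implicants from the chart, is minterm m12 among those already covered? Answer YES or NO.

[col 0] 0000*, 0001*, 0010*, 0100*, 0101*, 0111*, 1010*, 1011*, 1100*, 1101*, 1110*, 1111*
[col 1] -010, -100*, -101*, -111*, 0-00*, 0-01*, 00-0, 000-*, 01-1*, 010-*, 1-10*, 1-11*, 101-*, 11-0*, 11-1*, 110-*, 111-*
[col 2] -1-1, -10-, 0-0-, 1-1-, 11--
Prime implicants: -010, -1-1, -10-, 0-0-, 00-0, 1-1-, 11--
PI chart (minterm → PIs covering it):
  1 | 0-0-  (sole → essential)
  2 | -010,00-0
  4 | -10-,0-0-
  5 | -1-1,-10-,0-0-
  7 | -1-1  (sole → essential)
  11 | 1-1-  (sole → essential)
  12 | -10-,11--
  14 | 1-1-,11--
  15 | -1-1,1-1-,11--
Essential prime implicants: -1-1, 0-0-, 1-1-

NO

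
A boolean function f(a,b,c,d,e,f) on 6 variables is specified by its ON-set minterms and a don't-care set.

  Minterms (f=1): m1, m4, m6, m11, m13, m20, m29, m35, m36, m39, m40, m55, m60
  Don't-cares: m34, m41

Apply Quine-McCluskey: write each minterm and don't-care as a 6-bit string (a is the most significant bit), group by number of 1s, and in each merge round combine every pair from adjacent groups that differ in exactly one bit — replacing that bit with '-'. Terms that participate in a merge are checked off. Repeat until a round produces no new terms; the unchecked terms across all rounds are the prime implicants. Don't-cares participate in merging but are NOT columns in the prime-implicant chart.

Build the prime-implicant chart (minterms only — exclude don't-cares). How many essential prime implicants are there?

Round 0: 000001 000100✓ 000110✓ 001011 001101✓ 010100✓ 011101✓ 100010✓ 100011✓ 100100✓ 100111✓ 101000✓ 101001✓ 110111✓ 111100
Round 1: -00100 0-0100 0-1101 0001-0 1-0111 100-11 10001- 10100-
PIs = {-00100, 0-0100, 0-1101, 000001, 0001-0, 001011, 1-0111, 100-11, 10001-, 10100-, 111100}
Coverage chart:
  m1: 000001 ←essential
  m4: -00100,0-0100,0001-0
  m6: 0001-0 ←essential
  m11: 001011 ←essential
  m13: 0-1101 ←essential
  m20: 0-0100 ←essential
  m29: 0-1101 ←essential
  m35: 100-11,10001-
  m36: -00100 ←essential
  m39: 1-0111,100-11
  m40: 10100- ←essential
  m55: 1-0111 ←essential
  m60: 111100 ←essential
Essential: -00100, 0-0100, 0-1101, 000001, 0001-0, 001011, 1-0111, 10100-, 111100

9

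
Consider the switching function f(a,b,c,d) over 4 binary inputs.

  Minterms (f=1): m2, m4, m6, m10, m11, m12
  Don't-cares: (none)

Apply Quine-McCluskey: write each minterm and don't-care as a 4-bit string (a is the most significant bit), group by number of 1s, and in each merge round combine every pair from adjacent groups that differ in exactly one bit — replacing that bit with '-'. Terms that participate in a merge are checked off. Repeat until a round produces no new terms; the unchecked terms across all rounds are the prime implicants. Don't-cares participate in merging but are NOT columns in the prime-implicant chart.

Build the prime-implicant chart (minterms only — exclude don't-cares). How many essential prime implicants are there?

2

Round 0: 0010✓ 0100✓ 0110✓ 1010✓ 1011✓ 1100✓
Round 1: -010 -100 0-10 01-0 101-
PIs = {-010, -100, 0-10, 01-0, 101-}
Coverage chart:
  m2: -010,0-10
  m4: -100,01-0
  m6: 0-10,01-0
  m10: -010,101-
  m11: 101- ←essential
  m12: -100 ←essential
Essential: -100, 101-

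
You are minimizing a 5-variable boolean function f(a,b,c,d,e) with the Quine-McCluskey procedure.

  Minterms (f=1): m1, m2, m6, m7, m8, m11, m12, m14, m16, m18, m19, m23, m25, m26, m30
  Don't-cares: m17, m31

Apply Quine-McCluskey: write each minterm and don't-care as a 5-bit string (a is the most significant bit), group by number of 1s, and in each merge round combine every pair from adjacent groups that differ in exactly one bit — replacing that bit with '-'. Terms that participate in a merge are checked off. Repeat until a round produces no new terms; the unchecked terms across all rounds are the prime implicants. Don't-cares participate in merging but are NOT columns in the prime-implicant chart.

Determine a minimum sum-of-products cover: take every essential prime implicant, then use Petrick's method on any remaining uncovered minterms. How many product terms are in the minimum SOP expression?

9

size-2^0 implicants → 00001(✓)  00010(✓)  00110(✓)  00111(✓)  01000(✓)  01011  01100(✓)  01110(✓)  10000(✓)  10001(✓)  10010(✓)  10011(✓)  10111(✓)  11001(✓)  11010(✓)  11110(✓)  11111(✓)
size-2^1 implicants → -0001  -0010  -0111  -1110  0-110  00-10  0011-  01-00  011-0  1-001  1-010  1-111  10-11  100-0(✓)  100-1(✓)  1000-(✓)  1001-(✓)  11-10  1111-
size-2^2 implicants → 100--
Unchecked terms (primes): -0001, -0010, -0111, -1110, 0-110, 00-10, 0011-, 01-00, 01011, 011-0, 1-001, 1-010, 1-111, 10-11, 100--, 11-10, 1111-
Minterm coverage:
  m1 ⊆ -0001 [E]
  m2 ⊆ -0010,00-10
  m6 ⊆ 0-110,00-10,0011-
  m7 ⊆ -0111,0011-
  m8 ⊆ 01-00 [E]
  m11 ⊆ 01011 [E]
  m12 ⊆ 01-00,011-0
  m14 ⊆ -1110,0-110,011-0
  m16 ⊆ 100-- [E]
  m18 ⊆ -0010,1-010,100--
  m19 ⊆ 10-11,100--
  m23 ⊆ -0111,1-111,10-11
  m25 ⊆ 1-001 [E]
  m26 ⊆ 1-010,11-10
  m30 ⊆ -1110,11-10,1111-
E = {-0001, 01-00, 01011, 1-001, 100--}
Petrick residual → -0010, -0111, 0-110, 11-10
Cover = b'c'd'e + b'c'de' + b'cde + a'cde' + a'bd'e' + a'bc'de + ac'd'e + ab'c' + abde'  |cover|=9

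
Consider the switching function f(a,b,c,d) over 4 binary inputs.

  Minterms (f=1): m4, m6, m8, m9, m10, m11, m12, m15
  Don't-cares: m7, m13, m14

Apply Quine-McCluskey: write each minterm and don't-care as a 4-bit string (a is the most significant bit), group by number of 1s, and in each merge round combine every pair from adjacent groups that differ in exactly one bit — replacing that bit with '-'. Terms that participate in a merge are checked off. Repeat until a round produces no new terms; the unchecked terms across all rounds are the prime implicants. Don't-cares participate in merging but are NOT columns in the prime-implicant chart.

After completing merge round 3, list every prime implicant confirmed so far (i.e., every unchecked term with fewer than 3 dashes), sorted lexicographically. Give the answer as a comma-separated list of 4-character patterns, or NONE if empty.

-1-0, -11-

Round 0: 0100✓ 0110✓ 0111✓ 1000✓ 1001✓ 1010✓ 1011✓ 1100✓ 1101✓ 1110✓ 1111✓
Round 1: -100✓ -110✓ -111✓ 01-0✓ 011-✓ 1-00✓ 1-01✓ 1-10✓ 1-11✓ 10-0✓ 10-1✓ 100-✓ 101-✓ 11-0✓ 11-1✓ 110-✓ 111-✓
Round 2: -1-0 -11- 1--0✓ 1--1✓ 1-0-✓ 1-1-✓ 10--✓ 11--✓
Round 3: 1---
PIs = {-1-0, -11-, 1---}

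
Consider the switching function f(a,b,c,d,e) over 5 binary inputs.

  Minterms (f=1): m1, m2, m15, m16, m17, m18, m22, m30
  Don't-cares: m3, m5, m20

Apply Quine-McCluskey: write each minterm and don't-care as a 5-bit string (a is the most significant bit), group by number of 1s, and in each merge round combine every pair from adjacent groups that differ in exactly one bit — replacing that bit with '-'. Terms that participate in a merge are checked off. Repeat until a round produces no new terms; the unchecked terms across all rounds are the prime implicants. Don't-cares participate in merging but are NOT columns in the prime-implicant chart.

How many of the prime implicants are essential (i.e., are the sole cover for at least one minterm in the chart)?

[col 0] 00001*, 00010*, 00011*, 00101*, 01111, 10000*, 10001*, 10010*, 10100*, 10110*, 11110*
[col 1] -0001, -0010, 00-01, 000-1, 0001-, 1-110, 10-00*, 10-10*, 100-0*, 1000-, 101-0*
[col 2] 10--0
Prime implicants: -0001, -0010, 00-01, 000-1, 0001-, 01111, 1-110, 10--0, 1000-
PI chart (minterm → PIs covering it):
  1 | -0001,00-01,000-1
  2 | -0010,0001-
  15 | 01111  (sole → essential)
  16 | 10--0,1000-
  17 | -0001,1000-
  18 | -0010,10--0
  22 | 1-110,10--0
  30 | 1-110  (sole → essential)
Essential prime implicants: 01111, 1-110

2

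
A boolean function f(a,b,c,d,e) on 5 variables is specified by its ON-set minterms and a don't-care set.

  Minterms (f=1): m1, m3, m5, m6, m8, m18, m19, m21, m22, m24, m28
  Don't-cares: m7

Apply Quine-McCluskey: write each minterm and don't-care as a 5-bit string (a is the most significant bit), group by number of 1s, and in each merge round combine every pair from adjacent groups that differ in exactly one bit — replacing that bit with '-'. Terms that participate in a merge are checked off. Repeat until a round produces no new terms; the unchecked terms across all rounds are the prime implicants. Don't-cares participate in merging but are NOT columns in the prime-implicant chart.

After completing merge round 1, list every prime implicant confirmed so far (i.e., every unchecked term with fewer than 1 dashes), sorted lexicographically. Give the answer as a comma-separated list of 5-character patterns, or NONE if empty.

[col 0] 00001*, 00011*, 00101*, 00110*, 00111*, 01000*, 10010*, 10011*, 10101*, 10110*, 11000*, 11100*
[col 1] -0011, -0101, -0110, -1000, 00-01*, 00-11*, 000-1*, 001-1*, 0011-, 10-10, 1001-, 11-00
[col 2] 00--1
Prime implicants: -0011, -0101, -0110, -1000, 00--1, 0011-, 10-10, 1001-, 11-00

NONE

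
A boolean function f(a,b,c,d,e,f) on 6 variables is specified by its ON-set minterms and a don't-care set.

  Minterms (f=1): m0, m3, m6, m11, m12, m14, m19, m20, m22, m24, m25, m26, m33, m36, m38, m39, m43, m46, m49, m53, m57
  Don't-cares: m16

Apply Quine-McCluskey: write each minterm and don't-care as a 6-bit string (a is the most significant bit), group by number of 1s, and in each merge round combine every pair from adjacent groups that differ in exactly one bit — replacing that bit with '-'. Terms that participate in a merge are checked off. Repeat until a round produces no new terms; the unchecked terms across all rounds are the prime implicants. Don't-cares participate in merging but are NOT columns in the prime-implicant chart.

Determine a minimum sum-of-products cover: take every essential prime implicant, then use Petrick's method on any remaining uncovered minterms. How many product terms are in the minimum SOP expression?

Round 0: 000000✓ 000011✓ 000110✓ 001011✓ 001100✓ 001110✓ 010000✓ 010011✓ 010100✓ 010110✓ 011000✓ 011001✓ 011010✓ 100001✓ 100100✓ 100110✓ 100111✓ 101011✓ 101110✓ 110001✓ 110101✓ 111001✓
Round 1: -00110✓ -01011 -01110✓ -11001 0-0000 0-0011 0-0110 00-011 00-110✓ 0011-0 01-000 010-00 0101-0 0110-0 01100- 1-0001 10-110✓ 1001-0 10011- 11-001 110-01
Round 2: -0-110
PIs = {-0-110, -01011, -11001, 0-0000, 0-0011, 0-0110, 00-011, 0011-0, 01-000, 010-00, 0101-0, 0110-0, 01100-, 1-0001, 1001-0, 10011-, 11-001, 110-01}
Coverage chart:
  m0: 0-0000 ←essential
  m3: 0-0011,00-011
  m6: -0-110,0-0110
  m11: -01011,00-011
  m12: 0011-0 ←essential
  m14: -0-110,0011-0
  m19: 0-0011 ←essential
  m20: 010-00,0101-0
  m22: 0-0110,0101-0
  m24: 01-000,0110-0,01100-
  m25: -11001,01100-
  m26: 0110-0 ←essential
  m33: 1-0001 ←essential
  m36: 1001-0 ←essential
  m38: -0-110,1001-0,10011-
  m39: 10011- ←essential
  m43: -01011 ←essential
  m46: -0-110 ←essential
  m49: 1-0001,11-001,110-01
  m53: 110-01 ←essential
  m57: -11001,11-001
Essential: -0-110, -01011, 0-0000, 0-0011, 0011-0, 0110-0, 1-0001, 1001-0, 10011-, 110-01
Petrick residual → -11001, 0101-0
Min cover (12 terms): b'def' + b'cd'ef + bcd'e'f + a'c'd'e'f' + a'c'd'ef + a'b'cdf' + a'bc'df' + a'bcd'f' + ac'd'e'f + ab'c'df' + ab'c'de + abc'e'f

12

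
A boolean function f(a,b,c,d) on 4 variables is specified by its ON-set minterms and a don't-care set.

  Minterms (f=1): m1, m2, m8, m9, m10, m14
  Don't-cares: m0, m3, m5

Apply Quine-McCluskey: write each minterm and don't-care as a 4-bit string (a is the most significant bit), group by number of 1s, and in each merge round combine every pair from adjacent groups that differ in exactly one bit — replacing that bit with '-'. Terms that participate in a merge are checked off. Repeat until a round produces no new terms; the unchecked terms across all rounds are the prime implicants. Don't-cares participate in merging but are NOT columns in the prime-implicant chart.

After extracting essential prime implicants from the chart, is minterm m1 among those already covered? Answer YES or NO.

size-2^0 implicants → 0000(✓)  0001(✓)  0010(✓)  0011(✓)  0101(✓)  1000(✓)  1001(✓)  1010(✓)  1110(✓)
size-2^1 implicants → -000(✓)  -001(✓)  -010(✓)  0-01  00-0(✓)  00-1(✓)  000-(✓)  001-(✓)  1-10  10-0(✓)  100-(✓)
size-2^2 implicants → -0-0  -00-  00--
Unchecked terms (primes): -0-0, -00-, 0-01, 00--, 1-10
Minterm coverage:
  m1 ⊆ -00-,0-01,00--
  m2 ⊆ -0-0,00--
  m8 ⊆ -0-0,-00-
  m9 ⊆ -00- [E]
  m10 ⊆ -0-0,1-10
  m14 ⊆ 1-10 [E]
E = {-00-, 1-10}

YES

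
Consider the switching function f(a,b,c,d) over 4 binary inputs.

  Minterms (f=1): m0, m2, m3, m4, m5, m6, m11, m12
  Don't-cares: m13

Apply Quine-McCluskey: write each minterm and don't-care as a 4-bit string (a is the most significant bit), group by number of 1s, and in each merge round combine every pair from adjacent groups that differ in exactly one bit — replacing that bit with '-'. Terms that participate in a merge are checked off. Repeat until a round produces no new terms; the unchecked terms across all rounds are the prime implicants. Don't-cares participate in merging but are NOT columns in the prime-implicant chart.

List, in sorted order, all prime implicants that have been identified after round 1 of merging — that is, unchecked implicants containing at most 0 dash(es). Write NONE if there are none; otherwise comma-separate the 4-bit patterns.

NONE

Round 0: 0000✓ 0010✓ 0011✓ 0100✓ 0101✓ 0110✓ 1011✓ 1100✓ 1101✓
Round 1: -011 -100✓ -101✓ 0-00✓ 0-10✓ 00-0✓ 001- 01-0✓ 010-✓ 110-✓
Round 2: -10- 0--0
PIs = {-011, -10-, 0--0, 001-}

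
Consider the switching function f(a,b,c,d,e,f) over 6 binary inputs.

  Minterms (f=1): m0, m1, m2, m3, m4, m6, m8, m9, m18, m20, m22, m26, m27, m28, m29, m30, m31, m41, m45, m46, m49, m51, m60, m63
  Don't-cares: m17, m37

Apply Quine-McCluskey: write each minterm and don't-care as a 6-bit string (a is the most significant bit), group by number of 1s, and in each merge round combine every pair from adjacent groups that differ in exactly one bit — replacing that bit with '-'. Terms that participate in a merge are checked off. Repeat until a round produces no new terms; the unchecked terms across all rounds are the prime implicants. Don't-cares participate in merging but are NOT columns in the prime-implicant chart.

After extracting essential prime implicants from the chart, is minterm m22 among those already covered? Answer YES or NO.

Round 0: 000000✓ 000001✓ 000010✓ 000011✓ 000100✓ 000110✓ 001000✓ 001001✓ 010001✓ 010010✓ 010100✓ 010110✓ 011010✓ 011011✓ 011100✓ 011101✓ 011110✓ 011111✓ 100101✓ 101001✓ 101101✓ 101110 110001✓ 110011✓ 111100✓ 111111✓
Round 1: -01001 -10001 -11100 -11111 0-0001 0-0010✓ 0-0100✓ 0-0110✓ 00-000✓ 00-001✓ 000-00✓ 000-10✓ 0000-0✓ 0000-1✓ 00000-✓ 00001-✓ 0001-0✓ 00100-✓ 01-010✓ 01-100✓ 01-110✓ 010-10✓ 0101-0✓ 011-10✓ 011-11✓ 01101-✓ 0111-0✓ 0111-1✓ 01110-✓ 01111-✓ 10-101 101-01 1100-1
Round 2: 0-0-10 0-01-0 00-00- 000--0 0000-- 01--10 01-1-0 011-1- 0111--
PIs = {-01001, -10001, -11100, -11111, 0-0-10, 0-0001, 0-01-0, 00-00-, 000--0, 0000--, 01--10, 01-1-0, 011-1-, 0111--, 10-101, 101-01, 101110, 1100-1}
Coverage chart:
  m0: 00-00-,000--0,0000--
  m1: 0-0001,00-00-,0000--
  m2: 0-0-10,000--0,0000--
  m3: 0000-- ←essential
  m4: 0-01-0,000--0
  m6: 0-0-10,0-01-0,000--0
  m8: 00-00- ←essential
  m9: -01001,00-00-
  m18: 0-0-10,01--10
  m20: 0-01-0,01-1-0
  m22: 0-0-10,0-01-0,01--10,01-1-0
  m26: 01--10,011-1-
  m27: 011-1- ←essential
  m28: -11100,01-1-0,0111--
  m29: 0111-- ←essential
  m30: 01--10,01-1-0,011-1-,0111--
  m31: -11111,011-1-,0111--
  m41: -01001,101-01
  m45: 10-101,101-01
  m46: 101110 ←essential
  m49: -10001,1100-1
  m51: 1100-1 ←essential
  m60: -11100 ←essential
  m63: -11111 ←essential
Essential: -11100, -11111, 00-00-, 0000--, 011-1-, 0111--, 101110, 1100-1

NO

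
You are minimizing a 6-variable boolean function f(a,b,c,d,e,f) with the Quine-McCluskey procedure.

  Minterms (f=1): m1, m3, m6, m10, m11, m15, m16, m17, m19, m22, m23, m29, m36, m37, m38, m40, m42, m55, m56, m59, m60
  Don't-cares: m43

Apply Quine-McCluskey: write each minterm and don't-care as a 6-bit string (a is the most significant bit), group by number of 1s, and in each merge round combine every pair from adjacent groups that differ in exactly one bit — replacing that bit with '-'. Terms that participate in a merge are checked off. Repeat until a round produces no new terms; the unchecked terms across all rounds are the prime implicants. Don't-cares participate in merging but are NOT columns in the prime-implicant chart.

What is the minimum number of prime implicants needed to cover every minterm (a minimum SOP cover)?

Round 0: 000001✓ 000011✓ 000110✓ 001010✓ 001011✓ 001111✓ 010000✓ 010001✓ 010011✓ 010110✓ 010111✓ 011101 100100✓ 100101✓ 100110✓ 101000✓ 101010✓ 101011✓ 110111✓ 111000✓ 111011✓ 111100✓
Round 1: -00110 -01010✓ -01011✓ -10111 0-0001✓ 0-0011✓ 0-0110 00-011 0000-1✓ 001-11 00101-✓ 010-11 0100-1✓ 01000- 01011- 1-1000 1-1011 1001-0 10010- 1010-0 10101-✓ 111-00
Round 2: -0101- 0-00-1
PIs = {-00110, -0101-, -10111, 0-00-1, 0-0110, 00-011, 001-11, 010-11, 01000-, 01011-, 011101, 1-1000, 1-1011, 1001-0, 10010-, 1010-0, 111-00}
Coverage chart:
  m1: 0-00-1 ←essential
  m3: 0-00-1,00-011
  m6: -00110,0-0110
  m10: -0101- ←essential
  m11: -0101-,00-011,001-11
  m15: 001-11 ←essential
  m16: 01000- ←essential
  m17: 0-00-1,01000-
  m19: 0-00-1,010-11
  m22: 0-0110,01011-
  m23: -10111,010-11,01011-
  m29: 011101 ←essential
  m36: 1001-0,10010-
  m37: 10010- ←essential
  m38: -00110,1001-0
  m40: 1-1000,1010-0
  m42: -0101-,1010-0
  m55: -10111 ←essential
  m56: 1-1000,111-00
  m59: 1-1011 ←essential
  m60: 111-00 ←essential
Essential: -0101-, -10111, 0-00-1, 001-11, 01000-, 011101, 1-1011, 10010-, 111-00
Petrick residual → -00110, 0-0110, 1-1000
Min cover (12 terms): b'c'def' + b'cd'e + bc'def + a'c'd'f + a'c'def' + a'b'cef + a'bc'd'e' + a'bcde'f + acd'e'f' + acd'ef + ab'c'de' + abce'f'

12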